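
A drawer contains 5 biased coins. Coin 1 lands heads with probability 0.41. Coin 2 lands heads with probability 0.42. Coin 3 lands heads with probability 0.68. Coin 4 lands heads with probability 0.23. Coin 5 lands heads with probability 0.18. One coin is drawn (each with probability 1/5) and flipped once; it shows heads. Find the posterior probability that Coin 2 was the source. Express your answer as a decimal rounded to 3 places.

Posterior probability ≈ 0.219

Tabulate prior·likelihood by source: [1] prior 0.2, lik 0.41, product 0.08200; [2] prior 0.2, lik 0.42, product 0.08400; [3] prior 0.2, lik 0.68, product 0.1360; [4] prior 0.2, lik 0.23, product 0.04600; [5] prior 0.2, lik 0.18, product 0.03600.
Normalizing constant = 0.38400; the posterior for Coin 2 is its product over the sum, 0.08400/0.38400 = 0.219.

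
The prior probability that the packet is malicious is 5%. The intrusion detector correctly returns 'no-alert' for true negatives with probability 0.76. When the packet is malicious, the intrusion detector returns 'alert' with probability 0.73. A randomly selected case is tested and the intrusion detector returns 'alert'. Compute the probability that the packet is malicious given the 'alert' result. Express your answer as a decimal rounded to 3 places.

P(H | E) ≈ 0.138

Write H for 'the packet is malicious'. Prior odds H:¬H = 0.05/0.95 = 0.052632. For the 'alert' outcome, the likelihood ratio is 0.73/0.24 = 3.0417.
Posterior odds = 0.052632 × 3.0417 = 0.16009, so P(H|E) = 0.16009/(1+0.16009) = 0.138.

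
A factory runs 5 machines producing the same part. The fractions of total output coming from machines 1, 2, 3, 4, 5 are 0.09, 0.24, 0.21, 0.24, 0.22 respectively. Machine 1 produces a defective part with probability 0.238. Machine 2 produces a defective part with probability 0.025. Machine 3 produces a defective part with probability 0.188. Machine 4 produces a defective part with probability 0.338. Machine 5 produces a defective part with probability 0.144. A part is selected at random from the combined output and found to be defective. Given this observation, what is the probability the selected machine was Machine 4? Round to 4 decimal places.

Tabulate prior·likelihood by source: [1] prior 0.09, lik 0.238, product 0.02142; [2] prior 0.24, lik 0.025, product 0.006000; [3] prior 0.21, lik 0.188, product 0.03948; [4] prior 0.24, lik 0.338, product 0.08112; [5] prior 0.22, lik 0.144, product 0.03168.
Normalizing constant = 0.17970; the posterior for Machine 4 is its product over the sum, 0.08112/0.17970 = 0.4514.

Posterior probability ≈ 0.4514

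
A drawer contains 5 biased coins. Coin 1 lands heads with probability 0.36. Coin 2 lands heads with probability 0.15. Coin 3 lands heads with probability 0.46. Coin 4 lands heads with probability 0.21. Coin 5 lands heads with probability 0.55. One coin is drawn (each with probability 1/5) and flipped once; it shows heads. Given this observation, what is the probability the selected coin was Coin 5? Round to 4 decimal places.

P(heads|C1) = 0.36; P(heads|C2) = 0.15; P(heads|C3) = 0.46; P(heads|C4) = 0.21; P(heads|C5) = 0.55.
Prior × likelihood for each source: 0.2·0.36=0.07200, 0.2·0.15=0.03000, 0.2·0.46=0.09200, 0.2·0.21=0.04200, 0.2·0.55=0.1100. Summing gives P(heads) = 0.34600.
P(Coin 5 | heads) = 0.1100 / 0.34600 = 0.3179.

Posterior probability ≈ 0.3179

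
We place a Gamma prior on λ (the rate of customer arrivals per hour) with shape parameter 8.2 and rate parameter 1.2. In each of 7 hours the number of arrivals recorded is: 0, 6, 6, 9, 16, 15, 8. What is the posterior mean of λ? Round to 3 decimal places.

Posterior mean ≈ 8.317

The Poisson likelihood adds the total count to the shape and the number of exposure periods to the rate. Here ∑xᵢ = 60 and n = 7, so shape 8.2→68.2 and rate 1.2→8.2.
E[λ | data] = 68.2/8.2 = 8.317.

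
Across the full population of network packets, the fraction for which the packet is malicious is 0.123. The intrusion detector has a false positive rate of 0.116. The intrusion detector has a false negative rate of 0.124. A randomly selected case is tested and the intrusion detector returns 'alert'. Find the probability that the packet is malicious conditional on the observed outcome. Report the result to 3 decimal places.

Let H be the event that the packet is malicious. P(H) = 0.123, so P(¬H) = 0.877. With E the 'alert' result, P(E|H) = 0.876 and P(E|¬H) = 0.116.
P(E) = 0.876·0.123 + 0.116·0.877 = 0.10775 + 0.10173 = 0.20948.
By Bayes' theorem, P(H|E) = 0.10775 / 0.20948 = 0.514.

P(H | E) ≈ 0.514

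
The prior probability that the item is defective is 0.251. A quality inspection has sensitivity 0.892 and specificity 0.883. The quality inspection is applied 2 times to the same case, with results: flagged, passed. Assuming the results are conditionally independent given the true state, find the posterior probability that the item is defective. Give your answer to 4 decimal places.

Let H be the event that the item is defective; start with P(H) = 0.251. P('flagged'|H) = 0.892, P('flagged'|¬H) = 0.117.
Update on result 1 ('flagged'): P(H) ← 0.892·0.2510 / (0.892·0.2510 + 0.117·0.7490) = 0.22389/0.31152 = 0.7187.
Update on result 2 ('passed'): P(H) ← 0.108·0.7187 / (0.108·0.7187 + 0.883·0.2813) = 0.077619/0.32601 = 0.2381.

Posterior P(H) ≈ 0.2381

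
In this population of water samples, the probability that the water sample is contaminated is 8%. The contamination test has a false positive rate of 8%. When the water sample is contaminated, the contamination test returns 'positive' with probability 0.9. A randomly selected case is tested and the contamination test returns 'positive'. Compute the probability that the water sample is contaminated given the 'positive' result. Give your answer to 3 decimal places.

Write H for 'the water sample is contaminated'. Prior odds H:¬H = 0.08/0.92 = 0.086957. For the 'positive' outcome, the likelihood ratio is 0.9/0.08 = 11.250.
Posterior odds = 0.086957 × 11.250 = 0.97826, so P(H|E) = 0.97826/(1+0.97826) = 0.495.

P(H | E) ≈ 0.495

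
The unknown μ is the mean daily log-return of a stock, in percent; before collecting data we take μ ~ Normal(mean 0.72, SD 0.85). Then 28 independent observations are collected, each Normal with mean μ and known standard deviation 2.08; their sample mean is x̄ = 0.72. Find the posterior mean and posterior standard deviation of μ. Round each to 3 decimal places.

With known σ, the Normal prior is conjugate. Weight on the data is w = (n/σ²)/(n/σ² + 1/τ₀²) = 6.47189/(6.47189+1.38408) = 0.82382.
Posterior mean = w·x̄ + (1−w)·μ₀ = 0.82382·0.72 + 0.17618·0.72 = 0.720. Posterior variance = 1/(6.47189+1.38408) = 0.127292, so SD = 0.357.

Posterior mean ≈ 0.720; posterior SD ≈ 0.357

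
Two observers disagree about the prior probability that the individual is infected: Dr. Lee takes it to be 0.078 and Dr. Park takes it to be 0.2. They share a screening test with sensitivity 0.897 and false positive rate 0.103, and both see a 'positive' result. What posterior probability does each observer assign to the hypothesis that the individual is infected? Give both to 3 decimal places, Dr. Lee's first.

The likelihood ratio for a 'positive' result is 0.897/0.103 = 8.7087.
Dr. Lee: prior odds 0.078/0.922 = 0.084599; posterior odds 0.73675; posterior probability 0.424.
Dr. Park: prior odds 0.2/0.8 = 0.25000; posterior odds 2.1772; posterior probability 0.685.

Dr. Lee: 0.424; Dr. Park: 0.685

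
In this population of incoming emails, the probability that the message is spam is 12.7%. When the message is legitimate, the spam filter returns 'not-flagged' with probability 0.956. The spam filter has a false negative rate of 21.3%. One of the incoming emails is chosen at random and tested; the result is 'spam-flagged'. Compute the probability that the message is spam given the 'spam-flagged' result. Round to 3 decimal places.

P(H | E) ≈ 0.722

Write H for 'the message is spam'. Prior odds H:¬H = 0.127/0.873 = 0.14548. For the 'spam-flagged' outcome, the likelihood ratio is 0.787/0.044 = 17.886.
Posterior odds = 0.14548 × 17.886 = 2.6020, so P(H|E) = 2.6020/(1+2.6020) = 0.722.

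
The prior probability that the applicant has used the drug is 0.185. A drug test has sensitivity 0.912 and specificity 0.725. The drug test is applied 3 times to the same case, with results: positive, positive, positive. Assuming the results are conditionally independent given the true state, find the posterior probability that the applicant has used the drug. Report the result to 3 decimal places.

Posterior P(H) ≈ 0.892

Let H be the event that the applicant has used the drug; start with P(H) = 0.185. P('positive'|H) = 0.912, P('positive'|¬H) = 0.275.
Update on result 1 ('positive'): P(H) ← 0.912·0.1850 / (0.912·0.1850 + 0.275·0.8150) = 0.16872/0.39284 = 0.4295.
Update on result 2 ('positive'): P(H) ← 0.912·0.4295 / (0.912·0.4295 + 0.275·0.5705) = 0.39169/0.54858 = 0.7140.
Update on result 3 ('positive'): P(H) ← 0.912·0.7140 / (0.912·0.7140 + 0.275·0.2860) = 0.65117/0.72982 = 0.8922.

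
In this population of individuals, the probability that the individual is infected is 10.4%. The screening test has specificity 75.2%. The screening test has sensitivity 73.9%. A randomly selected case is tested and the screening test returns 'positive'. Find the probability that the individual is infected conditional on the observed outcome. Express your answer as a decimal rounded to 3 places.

Let H be the event that the individual is infected. P(H) = 0.104, so P(¬H) = 0.896. With E the 'positive' result, P(E|H) = 0.739 and P(E|¬H) = 0.248.
P(E) = 0.739·0.104 + 0.248·0.896 = 0.076856 + 0.22221 = 0.29906.
By Bayes' theorem, P(H|E) = 0.076856 / 0.29906 = 0.257.

P(H | E) ≈ 0.257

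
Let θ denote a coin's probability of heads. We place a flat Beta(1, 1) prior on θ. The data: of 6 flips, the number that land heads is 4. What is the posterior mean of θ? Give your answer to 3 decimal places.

Posterior mean ≈ 0.625

Observing 4 successes and 2 failures updates Beta(1, 1) by adding the success and failure counts to the two shape parameters: α = 1+4 = 5, β = 1+2 = 3.
Posterior mean = α/(α+β) = 5/8 = 0.625.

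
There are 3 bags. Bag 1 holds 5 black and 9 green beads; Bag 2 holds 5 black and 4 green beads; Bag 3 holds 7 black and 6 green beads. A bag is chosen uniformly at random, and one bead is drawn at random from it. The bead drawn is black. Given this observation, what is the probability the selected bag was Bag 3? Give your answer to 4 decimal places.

Tabulate prior·likelihood by source: [1] prior 0.333333, lik 0.3571, product 0.1190; [2] prior 0.333333, lik 0.5556, product 0.1852; [3] prior 0.333333, lik 0.5385, product 0.1795.
Normalizing constant = 0.48372; the posterior for Bag 3 is its product over the sum, 0.1795/0.48372 = 0.3711.

Posterior probability ≈ 0.3711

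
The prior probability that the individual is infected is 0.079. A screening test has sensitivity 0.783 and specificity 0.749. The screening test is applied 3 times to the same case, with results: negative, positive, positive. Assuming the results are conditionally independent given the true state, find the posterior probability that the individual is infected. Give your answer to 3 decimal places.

With H the event that the individual is infected, the joint likelihood of the observed sequence is P(data|H) = 0.217·0.783·0.783 = 0.13304 and P(data|¬H) = 0.749·0.251·0.251 = 0.047188.
Bayes: P(H|data) = 0.079·0.13304 / (0.079·0.13304 + 0.921·0.047188) = 0.010510/0.053970 = 0.1947.

Posterior P(H) ≈ 0.195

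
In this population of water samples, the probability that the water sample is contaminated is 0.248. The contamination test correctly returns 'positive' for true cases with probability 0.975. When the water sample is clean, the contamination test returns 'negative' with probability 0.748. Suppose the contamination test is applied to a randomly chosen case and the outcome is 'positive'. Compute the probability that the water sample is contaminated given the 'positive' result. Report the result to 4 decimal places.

P(H | E) ≈ 0.5606

Let H be the event that the water sample is contaminated. P(H) = 0.248, so P(¬H) = 0.752. With E the 'positive' result, P(E|H) = 0.975 and P(E|¬H) = 0.252.
P(E) = 0.975·0.248 + 0.252·0.752 = 0.24180 + 0.18950 = 0.43130.
By Bayes' theorem, P(H|E) = 0.24180 / 0.43130 = 0.5606.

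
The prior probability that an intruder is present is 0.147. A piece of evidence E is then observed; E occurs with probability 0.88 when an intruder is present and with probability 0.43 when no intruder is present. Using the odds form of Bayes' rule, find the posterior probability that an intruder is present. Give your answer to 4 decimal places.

Posterior probability ≈ 0.2607

Prior odds = 0.147/(1−0.147) = 0.17233. In log-odds, ln(0.17233) = -1.7583.
Add log likelihood ratio: ln(2.0465) = 0.71614.
Posterior log-odds = -1.0422, so posterior odds = exp(-1.0422) = 0.35268. Converting, P(H|E) = 0.35268/1.3527 = 0.2607.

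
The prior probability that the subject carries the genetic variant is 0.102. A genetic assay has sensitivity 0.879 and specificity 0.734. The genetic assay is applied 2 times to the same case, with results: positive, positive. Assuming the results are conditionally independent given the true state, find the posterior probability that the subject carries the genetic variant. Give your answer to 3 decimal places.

With H the event that the subject carries the genetic variant, the joint likelihood of the observed sequence is P(data|H) = 0.879·0.879 = 0.77264 and P(data|¬H) = 0.266·0.266 = 0.070756.
Bayes: P(H|data) = 0.102·0.77264 / (0.102·0.77264 + 0.898·0.070756) = 0.078809/0.14235 = 0.5536.

Posterior P(H) ≈ 0.554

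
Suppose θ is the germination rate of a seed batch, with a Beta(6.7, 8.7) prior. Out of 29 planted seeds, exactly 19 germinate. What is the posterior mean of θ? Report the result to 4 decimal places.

Posterior mean ≈ 0.5788

Observing 19 successes and 10 failures updates Beta(6.7, 8.7) by adding the success and failure counts to the two shape parameters: α = 6.7+19 = 25.7, β = 8.7+10 = 18.7.
E[θ | data] = 25.7/(25.7+18.7) = 0.5788.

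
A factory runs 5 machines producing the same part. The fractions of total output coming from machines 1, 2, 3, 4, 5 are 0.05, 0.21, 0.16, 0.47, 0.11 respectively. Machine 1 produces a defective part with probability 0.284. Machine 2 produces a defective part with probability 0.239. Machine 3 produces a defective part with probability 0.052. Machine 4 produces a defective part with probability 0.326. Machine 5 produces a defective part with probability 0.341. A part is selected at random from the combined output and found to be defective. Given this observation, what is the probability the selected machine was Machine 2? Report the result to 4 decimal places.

Posterior probability ≈ 0.1905

P(defective|M1) = 0.284; P(defective|M2) = 0.239; P(defective|M3) = 0.052; P(defective|M4) = 0.326; P(defective|M5) = 0.341.
Prior × likelihood for each source: 0.05·0.284=0.01420, 0.21·0.239=0.05019, 0.16·0.052=0.008320, 0.47·0.326=0.1532, 0.11·0.341=0.03751. Summing gives P(defective) = 0.26344.
P(Machine 2 | defective) = 0.05019 / 0.26344 = 0.1905.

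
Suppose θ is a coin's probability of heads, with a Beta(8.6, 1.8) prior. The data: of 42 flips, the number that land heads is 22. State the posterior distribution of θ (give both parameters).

Posterior: Beta(30.6, 21.8)

The binomial likelihood is conjugate to the Beta prior: with 22 successes and 20 failures, the posterior is Beta(8.6+22, 1.8+20) = Beta(30.6, 21.8).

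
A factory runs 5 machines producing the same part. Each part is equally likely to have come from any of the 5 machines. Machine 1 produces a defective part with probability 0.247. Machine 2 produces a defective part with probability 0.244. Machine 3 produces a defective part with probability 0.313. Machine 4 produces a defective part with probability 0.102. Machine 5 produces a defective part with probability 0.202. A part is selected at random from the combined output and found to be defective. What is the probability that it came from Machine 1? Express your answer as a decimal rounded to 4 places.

Posterior probability ≈ 0.2229

Tabulate prior·likelihood by source: [1] prior 0.2, lik 0.247, product 0.04940; [2] prior 0.2, lik 0.244, product 0.04880; [3] prior 0.2, lik 0.313, product 0.06260; [4] prior 0.2, lik 0.102, product 0.02040; [5] prior 0.2, lik 0.202, product 0.04040.
Normalizing constant = 0.22160; the posterior for Machine 1 is its product over the sum, 0.04940/0.22160 = 0.2229.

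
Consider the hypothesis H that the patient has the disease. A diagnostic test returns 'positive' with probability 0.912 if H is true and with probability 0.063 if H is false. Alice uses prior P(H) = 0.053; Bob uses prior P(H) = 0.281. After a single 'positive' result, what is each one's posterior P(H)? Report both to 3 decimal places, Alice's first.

Alice: 0.448; Bob: 0.850

The likelihood ratio for a 'positive' result is 0.912/0.063 = 14.476.
Alice: prior odds 0.053/0.947 = 0.055966; posterior odds 0.81018; posterior probability 0.448.
Bob: prior odds 0.281/0.719 = 0.39082; posterior odds 5.6576; posterior probability 0.850.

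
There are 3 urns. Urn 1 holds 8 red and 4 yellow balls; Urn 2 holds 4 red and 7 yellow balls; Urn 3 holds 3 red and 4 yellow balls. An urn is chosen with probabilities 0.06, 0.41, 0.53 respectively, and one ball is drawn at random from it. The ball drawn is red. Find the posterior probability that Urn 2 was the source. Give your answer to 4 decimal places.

Posterior probability ≈ 0.3582

P(red|Urn 1) = 0.6667; P(red|Urn 2) = 0.3636; P(red|Urn 3) = 0.4286.
Prior × likelihood for each source: 0.06·0.6667=0.04000, 0.41·0.3636=0.1491, 0.53·0.4286=0.2271. Summing gives P(red) = 0.41623.
P(Urn 2 | red) = 0.1491 / 0.41623 = 0.3582.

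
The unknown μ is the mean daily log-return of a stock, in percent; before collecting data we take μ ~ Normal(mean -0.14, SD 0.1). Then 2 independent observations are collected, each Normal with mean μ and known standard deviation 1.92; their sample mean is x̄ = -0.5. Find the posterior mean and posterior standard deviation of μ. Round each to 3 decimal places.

Posterior mean ≈ -0.142; posterior SD ≈ 0.100

With known σ, the Normal prior is conjugate. Weight on the data is w = (n/σ²)/(n/σ² + 1/τ₀²) = 0.542535/(0.542535+100.000) = 0.0053961.
Posterior mean = w·x̄ + (1−w)·μ₀ = 0.0053961·-0.5 + 0.99460·-0.14 = -0.142. Posterior variance = 1/(0.542535+100.000) = 0.00994604, so SD = 0.100.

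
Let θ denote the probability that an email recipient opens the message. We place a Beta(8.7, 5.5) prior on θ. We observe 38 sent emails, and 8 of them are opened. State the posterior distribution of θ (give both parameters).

Observing 8 successes and 30 failures updates Beta(8.7, 5.5) by adding the success and failure counts to the two shape parameters: α = 8.7+8 = 16.7, β = 5.5+30 = 35.5.

Posterior: Beta(16.7, 35.5)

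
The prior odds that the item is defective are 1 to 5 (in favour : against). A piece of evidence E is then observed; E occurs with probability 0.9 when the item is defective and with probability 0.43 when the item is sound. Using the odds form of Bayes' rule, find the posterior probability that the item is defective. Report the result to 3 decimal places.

Posterior probability ≈ 0.295

Prior odds = 1/5 = 0.20000.
Likelihood ratio for E = 0.9/0.43 = 2.0930.
Posterior odds = prior odds × LR = 0.41860.
Posterior probability = odds/(1+odds) = 0.41860/1.4186 = 0.295.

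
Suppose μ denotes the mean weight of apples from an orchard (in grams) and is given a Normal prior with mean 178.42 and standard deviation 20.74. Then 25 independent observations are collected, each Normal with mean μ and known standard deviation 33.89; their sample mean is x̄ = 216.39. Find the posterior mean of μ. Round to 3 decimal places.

Posterior mean ≈ 212.726

With known σ, the Normal prior is conjugate. Weight on the data is w = (n/σ²)/(n/σ² + 1/τ₀²) = 0.0217669/(0.0217669+0.00232478) = 0.90350.
Posterior mean = w·x̄ + (1−w)·μ₀ = 0.90350·216.39 + 0.096497·178.42 = 212.726.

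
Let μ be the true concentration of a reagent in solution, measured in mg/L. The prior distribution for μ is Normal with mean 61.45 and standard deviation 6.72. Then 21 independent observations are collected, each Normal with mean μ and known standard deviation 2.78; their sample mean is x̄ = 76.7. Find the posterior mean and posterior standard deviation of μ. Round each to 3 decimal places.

Posterior mean ≈ 76.577; posterior SD ≈ 0.604

With known σ, the Normal prior is conjugate. Weight on the data is w = (n/σ²)/(n/σ² + 1/τ₀²) = 2.71725/(2.71725+0.0221443) = 0.99192.
Posterior mean = w·x̄ + (1−w)·μ₀ = 0.99192·76.7 + 0.0080836·61.45 = 76.577. Posterior variance = 1/(2.71725+0.0221443) = 0.365044, so SD = 0.604.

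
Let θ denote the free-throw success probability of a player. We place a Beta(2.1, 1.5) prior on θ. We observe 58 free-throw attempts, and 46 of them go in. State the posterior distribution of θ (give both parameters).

Posterior: Beta(48.1, 13.5)

The binomial likelihood is conjugate to the Beta prior: with 46 successes and 12 failures, the posterior is Beta(2.1+46, 1.5+12) = Beta(48.1, 13.5).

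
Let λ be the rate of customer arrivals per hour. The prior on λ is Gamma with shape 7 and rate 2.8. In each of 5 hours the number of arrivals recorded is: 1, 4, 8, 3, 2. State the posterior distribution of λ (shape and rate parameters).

Total count ∑xᵢ = 18 over n = 5 hours.
Gamma is conjugate to the Poisson likelihood: posterior is Gamma(shape = 7+18 = 25, rate = 2.8+5 = 7.8).

Posterior: Gamma(shape=25, rate=7.8)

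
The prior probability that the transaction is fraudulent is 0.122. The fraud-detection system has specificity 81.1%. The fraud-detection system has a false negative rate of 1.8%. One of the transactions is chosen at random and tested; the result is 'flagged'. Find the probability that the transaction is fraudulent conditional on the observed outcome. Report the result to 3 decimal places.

Write H for 'the transaction is fraudulent'. Prior odds H:¬H = 0.122/0.878 = 0.13895. For the 'flagged' outcome, the likelihood ratio is 0.982/0.189 = 5.1958.
Posterior odds = 0.13895 × 5.1958 = 0.72196, so P(H|E) = 0.72196/(1+0.72196) = 0.419.

P(H | E) ≈ 0.419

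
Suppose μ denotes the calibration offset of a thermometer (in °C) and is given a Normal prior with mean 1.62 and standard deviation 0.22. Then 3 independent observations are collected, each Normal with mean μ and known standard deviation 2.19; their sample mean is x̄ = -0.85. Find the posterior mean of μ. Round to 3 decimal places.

With known σ, the Normal prior is conjugate. Weight on the data is w = (n/σ²)/(n/σ² + 1/τ₀²) = 0.625508/(0.625508+20.6612) = 0.029385.
Posterior mean = w·x̄ + (1−w)·μ₀ = 0.029385·-0.85 + 0.97062·1.62 = 1.547.

Posterior mean ≈ 1.547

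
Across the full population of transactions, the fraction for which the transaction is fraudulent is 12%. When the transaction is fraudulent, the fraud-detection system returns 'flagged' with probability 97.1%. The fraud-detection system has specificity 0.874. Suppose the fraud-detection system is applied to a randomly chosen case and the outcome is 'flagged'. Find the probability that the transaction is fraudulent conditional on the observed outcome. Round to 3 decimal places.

Let H be the event that the transaction is fraudulent. P(H) = 0.12, so P(¬H) = 0.88. With E the 'flagged' result, P(E|H) = 0.971 and P(E|¬H) = 0.126.
P(E) = 0.971·0.12 + 0.126·0.88 = 0.11652 + 0.11088 = 0.22740.
By Bayes' theorem, P(H|E) = 0.11652 / 0.22740 = 0.512.

P(H | E) ≈ 0.512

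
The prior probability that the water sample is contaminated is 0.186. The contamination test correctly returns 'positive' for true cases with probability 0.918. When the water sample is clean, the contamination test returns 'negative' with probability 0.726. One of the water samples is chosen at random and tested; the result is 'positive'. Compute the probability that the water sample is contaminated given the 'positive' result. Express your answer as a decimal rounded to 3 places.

P(H | E) ≈ 0.434

Let H be the event that the water sample is contaminated. P(H) = 0.186, so P(¬H) = 0.814. With E the 'positive' result, P(E|H) = 0.918 and P(E|¬H) = 0.274.
P(E) = 0.918·0.186 + 0.274·0.814 = 0.17075 + 0.22304 = 0.39378.
By Bayes' theorem, P(H|E) = 0.17075 / 0.39378 = 0.434.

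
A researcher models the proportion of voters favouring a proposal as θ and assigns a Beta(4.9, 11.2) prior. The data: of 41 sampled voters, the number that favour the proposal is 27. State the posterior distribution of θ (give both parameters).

Observing 27 successes and 14 failures updates Beta(4.9, 11.2) by adding the success and failure counts to the two shape parameters: α = 4.9+27 = 31.9, β = 11.2+14 = 25.2.

Posterior: Beta(31.9, 25.2)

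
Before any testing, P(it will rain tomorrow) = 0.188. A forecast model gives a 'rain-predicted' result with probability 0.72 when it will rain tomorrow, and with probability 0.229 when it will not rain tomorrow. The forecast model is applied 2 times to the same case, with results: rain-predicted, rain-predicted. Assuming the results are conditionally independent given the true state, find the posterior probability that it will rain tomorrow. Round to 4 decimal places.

With H the event that it will rain tomorrow, the joint likelihood of the observed sequence is P(data|H) = 0.72·0.72 = 0.51840 and P(data|¬H) = 0.229·0.229 = 0.052441.
Bayes: P(H|data) = 0.188·0.51840 / (0.188·0.51840 + 0.812·0.052441) = 0.097459/0.14004 = 0.6959.

Posterior P(H) ≈ 0.6959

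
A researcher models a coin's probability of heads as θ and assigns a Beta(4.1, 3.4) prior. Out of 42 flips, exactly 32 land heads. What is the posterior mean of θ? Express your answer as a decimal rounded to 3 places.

The binomial likelihood is conjugate to the Beta prior: with 32 successes and 10 failures, the posterior is Beta(4.1+32, 3.4+10) = Beta(36.1, 13.4).
E[θ | data] = 36.1/(36.1+13.4) = 0.729.

Posterior mean ≈ 0.729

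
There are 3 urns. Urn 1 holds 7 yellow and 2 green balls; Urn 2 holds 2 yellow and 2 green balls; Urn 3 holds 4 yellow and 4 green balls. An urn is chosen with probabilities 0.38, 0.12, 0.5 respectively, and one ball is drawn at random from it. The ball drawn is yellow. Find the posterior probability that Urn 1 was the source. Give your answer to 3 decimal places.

Posterior probability ≈ 0.488

P(yellow|Urn 1) = 0.7778; P(yellow|Urn 2) = 0.5; P(yellow|Urn 3) = 0.5.
Prior × likelihood for each source: 0.38·0.7778=0.2956, 0.12·0.5=0.06000, 0.5·0.5=0.2500. Summing gives P(yellow) = 0.60556.
P(Urn 1 | yellow) = 0.2956 / 0.60556 = 0.488.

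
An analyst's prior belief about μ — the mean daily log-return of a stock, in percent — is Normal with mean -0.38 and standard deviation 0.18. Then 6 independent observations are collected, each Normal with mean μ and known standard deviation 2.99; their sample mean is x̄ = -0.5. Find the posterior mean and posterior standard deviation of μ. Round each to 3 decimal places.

Posterior mean ≈ -0.383; posterior SD ≈ 0.178

Prior precision 1/τ₀² = 1/0.18² = 30.8642; data precision n/σ² = 6/2.99² = 0.671133.
Posterior precision = 30.8642 + 0.671133 = 31.5353, giving posterior SD = 1/√31.5353 = 0.178.
Posterior mean = (30.8642·-0.38 + 0.671133·-0.5) / 31.5353 = -0.383.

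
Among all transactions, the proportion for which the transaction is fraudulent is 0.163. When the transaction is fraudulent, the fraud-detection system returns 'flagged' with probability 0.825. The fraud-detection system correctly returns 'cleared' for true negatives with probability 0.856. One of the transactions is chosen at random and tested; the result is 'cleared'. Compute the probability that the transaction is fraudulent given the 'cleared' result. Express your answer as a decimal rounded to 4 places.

Write H for 'the transaction is fraudulent'. Prior odds H:¬H = 0.163/0.837 = 0.19474. For the 'cleared' outcome, the likelihood ratio is 0.175/0.856 = 0.20444.
Posterior odds = 0.19474 × 0.20444 = 0.039813, so P(H|E) = 0.039813/(1+0.039813) = 0.0383.

P(H | E) ≈ 0.0383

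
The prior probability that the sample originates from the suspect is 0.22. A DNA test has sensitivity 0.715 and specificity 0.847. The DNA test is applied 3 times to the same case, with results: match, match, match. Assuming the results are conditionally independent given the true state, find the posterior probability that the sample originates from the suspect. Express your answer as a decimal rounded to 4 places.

With H the event that the sample originates from the suspect, the joint likelihood of the observed sequence is P(data|H) = 0.715·0.715·0.715 = 0.36553 and P(data|¬H) = 0.153·0.153·0.153 = 0.0035816.
Bayes: P(H|data) = 0.22·0.36553 / (0.22·0.36553 + 0.78·0.0035816) = 0.080416/0.083209 = 0.9664.

Posterior P(H) ≈ 0.9664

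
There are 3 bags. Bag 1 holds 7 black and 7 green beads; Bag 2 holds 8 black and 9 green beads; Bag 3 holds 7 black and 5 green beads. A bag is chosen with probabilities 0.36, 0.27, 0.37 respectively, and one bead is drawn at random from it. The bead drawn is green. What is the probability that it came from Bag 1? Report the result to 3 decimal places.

Posterior probability ≈ 0.377

Tabulate prior·likelihood by source: [1] prior 0.36, lik 0.5, product 0.1800; [2] prior 0.27, lik 0.5294, product 0.1429; [3] prior 0.37, lik 0.4167, product 0.1542.
Normalizing constant = 0.47711; the posterior for Bag 1 is its product over the sum, 0.1800/0.47711 = 0.377.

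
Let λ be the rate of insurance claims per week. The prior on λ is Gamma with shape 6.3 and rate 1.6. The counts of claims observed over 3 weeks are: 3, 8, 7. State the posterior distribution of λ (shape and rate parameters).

Posterior: Gamma(shape=24.3, rate=4.6)

The Poisson likelihood adds the total count to the shape and the number of exposure periods to the rate. Here ∑xᵢ = 18 and n = 3, so shape 6.3→24.3 and rate 1.6→4.6.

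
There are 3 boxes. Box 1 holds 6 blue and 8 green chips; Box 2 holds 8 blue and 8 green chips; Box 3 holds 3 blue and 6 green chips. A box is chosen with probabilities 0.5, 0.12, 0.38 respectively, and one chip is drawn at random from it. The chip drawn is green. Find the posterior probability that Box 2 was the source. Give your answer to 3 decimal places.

Posterior probability ≈ 0.100

Tabulate prior·likelihood by source: [1] prior 0.5, lik 0.5714, product 0.2857; [2] prior 0.12, lik 0.5, product 0.06000; [3] prior 0.38, lik 0.6667, product 0.2533.
Normalizing constant = 0.59905; the posterior for Box 2 is its product over the sum, 0.06000/0.59905 = 0.100.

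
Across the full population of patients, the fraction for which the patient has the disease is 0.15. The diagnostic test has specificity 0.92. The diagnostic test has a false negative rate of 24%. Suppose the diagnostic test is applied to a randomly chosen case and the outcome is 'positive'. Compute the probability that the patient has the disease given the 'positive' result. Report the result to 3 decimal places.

Let H be the event that the patient has the disease. P(H) = 0.15, so P(¬H) = 0.85. With E the 'positive' result, P(E|H) = 0.76 and P(E|¬H) = 0.08.
P(E) = 0.76·0.15 + 0.08·0.85 = 0.11400 + 0.068000 = 0.18200.
By Bayes' theorem, P(H|E) = 0.11400 / 0.18200 = 0.626.

P(H | E) ≈ 0.626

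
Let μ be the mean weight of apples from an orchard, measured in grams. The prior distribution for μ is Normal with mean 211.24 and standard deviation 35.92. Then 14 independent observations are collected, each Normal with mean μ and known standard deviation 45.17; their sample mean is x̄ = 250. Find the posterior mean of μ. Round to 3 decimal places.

With known σ, the Normal prior is conjugate. Weight on the data is w = (n/σ²)/(n/σ² + 1/τ₀²) = 0.00686164/(0.00686164+0.00077505) = 0.89851.
Posterior mean = w·x̄ + (1−w)·μ₀ = 0.89851·250 + 0.10149·211.24 = 246.066.

Posterior mean ≈ 246.066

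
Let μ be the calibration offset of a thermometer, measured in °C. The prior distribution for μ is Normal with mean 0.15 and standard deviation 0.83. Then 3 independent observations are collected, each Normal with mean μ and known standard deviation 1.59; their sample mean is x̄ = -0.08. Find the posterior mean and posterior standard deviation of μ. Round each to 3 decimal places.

With known σ, the Normal prior is conjugate. Weight on the data is w = (n/σ²)/(n/σ² + 1/τ₀²) = 1.18666/(1.18666+1.45159) = 0.44979.
Posterior mean = w·x̄ + (1−w)·μ₀ = 0.44979·-0.08 + 0.55021·0.15 = 0.047. Posterior variance = 1/(1.18666+1.45159) = 0.379039, so SD = 0.616.

Posterior mean ≈ 0.047; posterior SD ≈ 0.616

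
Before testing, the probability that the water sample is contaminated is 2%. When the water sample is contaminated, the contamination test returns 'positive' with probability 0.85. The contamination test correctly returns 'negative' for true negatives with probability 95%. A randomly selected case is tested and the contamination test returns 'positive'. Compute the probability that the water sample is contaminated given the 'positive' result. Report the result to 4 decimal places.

Write H for 'the water sample is contaminated'. Prior odds H:¬H = 0.02/0.98 = 0.020408. For the 'positive' outcome, the likelihood ratio is 0.85/0.05 = 17.000.
Posterior odds = 0.020408 × 17.000 = 0.34694, so P(H|E) = 0.34694/(1+0.34694) = 0.2576.

P(H | E) ≈ 0.2576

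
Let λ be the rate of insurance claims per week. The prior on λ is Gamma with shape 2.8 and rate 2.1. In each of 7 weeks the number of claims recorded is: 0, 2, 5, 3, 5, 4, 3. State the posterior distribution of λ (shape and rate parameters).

Posterior: Gamma(shape=24.8, rate=9.1)

Total count ∑xᵢ = 22 over n = 7 weeks.
Gamma is conjugate to the Poisson likelihood: posterior is Gamma(shape = 2.8+22 = 24.8, rate = 2.1+7 = 9.1).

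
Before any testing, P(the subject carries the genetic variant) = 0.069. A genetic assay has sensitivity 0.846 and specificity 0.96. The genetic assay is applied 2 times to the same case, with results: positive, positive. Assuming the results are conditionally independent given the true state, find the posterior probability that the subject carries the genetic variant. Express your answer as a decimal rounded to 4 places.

Posterior P(H) ≈ 0.9707

Let H be the event that the subject carries the genetic variant; start with P(H) = 0.069. P('positive'|H) = 0.846, P('positive'|¬H) = 0.04.
Update on result 1 ('positive'): P(H) ← 0.846·0.0690 / (0.846·0.0690 + 0.04·0.9310) = 0.058374/0.095614 = 0.6105.
Update on result 2 ('positive'): P(H) ← 0.846·0.6105 / (0.846·0.6105 + 0.04·0.3895) = 0.51650/0.53208 = 0.9707.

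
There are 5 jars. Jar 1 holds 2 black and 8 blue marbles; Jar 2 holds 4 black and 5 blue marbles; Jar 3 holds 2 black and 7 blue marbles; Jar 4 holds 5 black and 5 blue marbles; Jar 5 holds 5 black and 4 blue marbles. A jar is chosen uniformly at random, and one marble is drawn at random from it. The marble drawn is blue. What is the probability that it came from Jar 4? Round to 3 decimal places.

P(blue|Jar 1) = 0.8; P(blue|Jar 2) = 0.5556; P(blue|Jar 3) = 0.7778; P(blue|Jar 4) = 0.5; P(blue|Jar 5) = 0.4444.
Prior × likelihood for each source: 0.2·0.8=0.1600, 0.2·0.5556=0.1111, 0.2·0.7778=0.1556, 0.2·0.5=0.1000, 0.2·0.4444=0.08889. Summing gives P(blue) = 0.61556.
P(Jar 4 | blue) = 0.1000 / 0.61556 = 0.162.

Posterior probability ≈ 0.162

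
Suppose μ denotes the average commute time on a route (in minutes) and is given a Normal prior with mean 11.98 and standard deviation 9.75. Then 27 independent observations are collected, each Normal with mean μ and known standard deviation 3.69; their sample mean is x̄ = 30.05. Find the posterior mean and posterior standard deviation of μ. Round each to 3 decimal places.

Prior precision 1/τ₀² = 1/9.75² = 0.0105194; data precision n/σ² = 27/3.69² = 1.98295.
Posterior precision = 0.0105194 + 1.98295 = 1.99347, giving posterior SD = 1/√1.99347 = 0.708.
Posterior mean = (0.0105194·11.98 + 1.98295·30.05) / 1.99347 = 29.955.

Posterior mean ≈ 29.955; posterior SD ≈ 0.708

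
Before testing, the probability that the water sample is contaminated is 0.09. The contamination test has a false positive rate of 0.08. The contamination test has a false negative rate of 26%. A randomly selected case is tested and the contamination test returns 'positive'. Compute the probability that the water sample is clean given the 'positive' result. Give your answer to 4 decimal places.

P(¬H | E) ≈ 0.5222

Write H for 'the water sample is contaminated'. Prior odds H:¬H = 0.09/0.91 = 0.098901. For the 'positive' outcome, the likelihood ratio is 0.74/0.08 = 9.2500.
Posterior odds = 0.098901 × 9.2500 = 0.91484, so P(H|E) = 0.91484/(1+0.91484) = 0.4778. Then P(¬H|E) = 1 − 0.4778 = 0.5222.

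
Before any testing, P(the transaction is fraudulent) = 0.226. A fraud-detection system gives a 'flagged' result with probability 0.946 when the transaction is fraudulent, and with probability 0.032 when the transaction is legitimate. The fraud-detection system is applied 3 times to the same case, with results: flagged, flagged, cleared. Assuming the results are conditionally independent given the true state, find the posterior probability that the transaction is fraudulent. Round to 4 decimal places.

Let H be the event that the transaction is fraudulent; start with P(H) = 0.226. P('flagged'|H) = 0.946, P('flagged'|¬H) = 0.032.
Update on result 1 ('flagged'): P(H) ← 0.946·0.2260 / (0.946·0.2260 + 0.032·0.7740) = 0.21380/0.23856 = 0.8962.
Update on result 2 ('flagged'): P(H) ← 0.946·0.8962 / (0.946·0.8962 + 0.032·0.1038) = 0.84779/0.85111 = 0.9961.
Update on result 3 ('cleared'): P(H) ← 0.054·0.9961 / (0.054·0.9961 + 0.968·0.0039) = 0.053789/0.057568 = 0.9344.

Posterior P(H) ≈ 0.9344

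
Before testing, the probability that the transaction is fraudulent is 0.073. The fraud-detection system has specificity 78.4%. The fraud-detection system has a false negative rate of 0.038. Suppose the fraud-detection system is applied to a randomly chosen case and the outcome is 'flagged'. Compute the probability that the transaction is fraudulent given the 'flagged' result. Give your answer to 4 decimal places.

Write H for 'the transaction is fraudulent'. Prior odds H:¬H = 0.073/0.927 = 0.078749. For the 'flagged' outcome, the likelihood ratio is 0.962/0.216 = 4.4537.
Posterior odds = 0.078749 × 4.4537 = 0.35072, so P(H|E) = 0.35072/(1+0.35072) = 0.2597.

P(H | E) ≈ 0.2597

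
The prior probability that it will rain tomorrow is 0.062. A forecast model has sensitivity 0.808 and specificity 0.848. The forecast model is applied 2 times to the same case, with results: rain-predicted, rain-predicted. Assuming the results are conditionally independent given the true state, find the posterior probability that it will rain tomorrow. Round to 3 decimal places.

Let H be the event that it will rain tomorrow; start with P(H) = 0.062. P('rain-predicted'|H) = 0.808, P('rain-predicted'|¬H) = 0.152.
Update on result 1 ('rain-predicted'): P(H) ← 0.808·0.0620 / (0.808·0.0620 + 0.152·0.9380) = 0.050096/0.19267 = 0.2600.
Update on result 2 ('rain-predicted'): P(H) ← 0.808·0.2600 / (0.808·0.2600 + 0.152·0.7400) = 0.21009/0.32256 = 0.6513.

Posterior P(H) ≈ 0.651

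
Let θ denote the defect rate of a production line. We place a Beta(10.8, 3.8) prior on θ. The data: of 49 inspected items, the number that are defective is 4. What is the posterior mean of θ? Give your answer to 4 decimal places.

Posterior mean ≈ 0.2327

Observing 4 successes and 45 failures updates Beta(10.8, 3.8) by adding the success and failure counts to the two shape parameters: α = 10.8+4 = 14.8, β = 3.8+45 = 48.8.
E[θ | data] = 14.8/(14.8+48.8) = 0.2327.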